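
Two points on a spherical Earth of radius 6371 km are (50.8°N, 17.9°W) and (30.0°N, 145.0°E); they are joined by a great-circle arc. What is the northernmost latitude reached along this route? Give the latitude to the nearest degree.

The great circle lies in the plane with unit normal n̂ = (p₁ × p₂)/|p₁ × p₂|.
Here n̂_z ≈ +0.162; the vertex latitude is φ_max = arccos|n̂_z| ≈ 80.7°.
Check via Clairaut: cos φ_max = |cos φ₁| · sin C = cos(50.8°)·sin(14.9°) ≈ 0.162, again giving ≈ 80.7°.

≈ 81°N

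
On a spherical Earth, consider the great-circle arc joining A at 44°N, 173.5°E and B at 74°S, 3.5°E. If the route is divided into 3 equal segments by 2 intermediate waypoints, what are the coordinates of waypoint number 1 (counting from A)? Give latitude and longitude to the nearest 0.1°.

Convert each endpoint to a unit vector on the sphere (x = cos φ cos λ, y = cos φ sin λ, z = sin φ).
The central angle between the endpoints is δ = arccos(p₁·p₂) ≈ 2.612 rad (149.7°).
Interpolate at f = 1/3 with slerp weights a = sin((1−f)δ)/sin δ ≈ 1.951, b = sin(fδ)/sin δ ≈ 1.514.
p = a·p₁ + b·p₂ ≈ (-0.978, 0.184, -0.100); φ = arcsin(p_z) ≈ -5.74°, λ = atan2(p_y, p_x) ≈ 169.32°.

≈ 5.7°S, 169.3°E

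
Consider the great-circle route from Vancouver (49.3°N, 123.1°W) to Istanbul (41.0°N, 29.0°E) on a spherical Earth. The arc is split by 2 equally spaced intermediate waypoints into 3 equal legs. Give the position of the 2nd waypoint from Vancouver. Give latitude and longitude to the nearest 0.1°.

≈ 67.1°N, 6.8°E

Convert each endpoint to a unit vector on the sphere (x = cos φ cos λ, y = cos φ sin λ, z = sin φ).
The central angle between the endpoints is δ = arccos(p₁·p₂) ≈ 1.508 rad (86.4°).
Interpolate at f = 2/3 with slerp weights a = sin((1−f)δ)/sin δ ≈ 0.483, b = sin(fδ)/sin δ ≈ 0.846.
p = a·p₁ + b·p₂ ≈ (0.387, 0.046, 0.921); φ = arcsin(p_z) ≈ 67.09°, λ = atan2(p_y, p_x) ≈ 6.76°.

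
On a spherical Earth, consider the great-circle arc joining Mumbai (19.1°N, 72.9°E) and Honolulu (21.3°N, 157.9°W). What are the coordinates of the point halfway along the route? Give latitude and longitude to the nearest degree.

Write both endpoints as unit vectors p₁, p₂ with components (cos φ cos λ, cos φ sin λ, sin φ).
The central angle between the endpoints is δ = arccos(p₁·p₂) ≈ 2.024 rad (115.9°).
Interpolate at f = 1/2 with slerp weights a = sin((1−f)δ)/sin δ ≈ 0.943, b = sin(fδ)/sin δ ≈ 0.943.
p = a·p₁ + b·p₂ ≈ (-0.552, 0.521, 0.651); φ = arcsin(p_z) ≈ 40.62°, λ = atan2(p_y, p_x) ≈ 136.65°.

≈ 41°N, 137°E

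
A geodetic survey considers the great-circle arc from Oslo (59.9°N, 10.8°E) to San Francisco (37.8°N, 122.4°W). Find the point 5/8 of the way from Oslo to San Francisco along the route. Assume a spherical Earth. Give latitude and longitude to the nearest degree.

≈ 62°N, 100°W

Write both endpoints as unit vectors p₁, p₂ with components (cos φ cos λ, cos φ sin λ, sin φ).
The central angle between the endpoints is δ = arccos(p₁·p₂) ≈ 1.309 rad (75.0°).
Interpolate at f = 5/8 with slerp weights a = sin((1−f)δ)/sin δ ≈ 0.488, b = sin(fδ)/sin δ ≈ 0.756.
p = a·p₁ + b·p₂ ≈ (-0.080, -0.458, 0.885); φ = arcsin(p_z) ≈ 62.29°, λ = atan2(p_y, p_x) ≈ -99.84°.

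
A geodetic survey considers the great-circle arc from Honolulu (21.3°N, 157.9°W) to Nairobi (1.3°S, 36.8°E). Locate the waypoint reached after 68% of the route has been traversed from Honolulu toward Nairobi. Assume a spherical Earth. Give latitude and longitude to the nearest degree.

Write both endpoints as unit vectors p₁, p₂ with components (cos φ cos λ, cos φ sin λ, sin φ).
The central angle between the endpoints is δ = arccos(p₁·p₂) ≈ 2.712 rad (155.4°).
Interpolate at f = 0.68 with slerp weights a = sin((1−f)δ)/sin δ ≈ 1.833, b = sin(fδ)/sin δ ≈ 2.313.
p = a·p₁ + b·p₂ ≈ (0.269, 0.743, 0.613); φ = arcsin(p_z) ≈ 37.82°, λ = atan2(p_y, p_x) ≈ 70.06°.

≈ (38°N, 70°E)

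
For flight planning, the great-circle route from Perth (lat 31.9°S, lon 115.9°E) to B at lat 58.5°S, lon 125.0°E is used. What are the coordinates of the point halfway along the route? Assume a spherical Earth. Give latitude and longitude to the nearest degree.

The haversine formula gives a central angle δ ≈ 0.477 rad (27.3°) between the endpoints.
Interpolate at f = 1/2 with slerp weights a = sin((1−f)δ)/sin δ ≈ 0.515, b = sin(fδ)/sin δ ≈ 0.515.
p = a·p₁ + b·p₂ ≈ (-0.345, 0.613, -0.711); φ = arcsin(p_z) ≈ -45.29°, λ = atan2(p_y, p_x) ≈ 119.36°.

≈ lat 45°S, lon 119°E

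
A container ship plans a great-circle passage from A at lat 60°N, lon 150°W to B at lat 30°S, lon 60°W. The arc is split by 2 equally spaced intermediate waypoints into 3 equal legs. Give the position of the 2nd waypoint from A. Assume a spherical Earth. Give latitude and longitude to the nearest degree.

Convert each endpoint to a unit vector on the sphere (x = cos φ cos λ, y = cos φ sin λ, z = sin φ).
The central angle between the endpoints is δ = arccos(p₁·p₂) ≈ 2.019 rad (115.7°).
Interpolate at f = 2/3 with slerp weights a = sin((1−f)δ)/sin δ ≈ 0.691, b = sin(fδ)/sin δ ≈ 1.081.
p = a·p₁ + b·p₂ ≈ (0.169, -0.984, 0.058); φ = arcsin(p_z) ≈ 3.33°, λ = atan2(p_y, p_x) ≈ -80.26°.

≈ lat 3°N, lon 80°W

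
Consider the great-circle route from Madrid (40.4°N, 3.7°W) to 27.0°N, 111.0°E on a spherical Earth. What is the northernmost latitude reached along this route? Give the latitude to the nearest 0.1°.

The great circle lies in the plane with unit normal n̂ = (p₁ × p₂)/|p₁ × p₂|.
Here n̂_z ≈ +0.616; the vertex latitude is φ_max = arccos|n̂_z| ≈ 51.9°.
Check via Clairaut: cos φ_max = |cos φ₁| · sin C = cos(40.4°)·sin(54.1°) ≈ 0.616, again giving ≈ 51.9°.

≈ 51.9°N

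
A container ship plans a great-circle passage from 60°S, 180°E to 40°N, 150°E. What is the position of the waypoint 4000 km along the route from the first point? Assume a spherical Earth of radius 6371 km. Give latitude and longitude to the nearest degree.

Write both endpoints as unit vectors p₁, p₂ with components (cos φ cos λ, cos φ sin λ, sin φ).
The central angle between the endpoints is δ = arccos(p₁·p₂) ≈ 1.798 rad (103.0°). The total great-circle distance is δ·R ≈ 1.798 × 6371 ≈ 11453 km, so the target fraction is f = 4000/11453 ≈ 0.349.
Interpolate at f ≈ 0.349 with slerp weights a = sin((1−f)δ)/sin δ ≈ 0.945, b = sin(fδ)/sin δ ≈ 0.603.
p = a·p₁ + b·p₂ ≈ (-0.872, 0.231, -0.431); φ = arcsin(p_z) ≈ -25.52°, λ = atan2(p_y, p_x) ≈ 165.17°.

≈ 26°S, 165°E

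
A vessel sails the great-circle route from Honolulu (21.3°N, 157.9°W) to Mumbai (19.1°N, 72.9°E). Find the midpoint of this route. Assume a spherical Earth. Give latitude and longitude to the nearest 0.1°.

Write both endpoints as unit vectors p₁, p₂ with components (cos φ cos λ, cos φ sin λ, sin φ).
The central angle between the endpoints is δ = arccos(p₁·p₂) ≈ 2.024 rad (115.9°).
Interpolate at f = 1/2 with slerp weights a = sin((1−f)δ)/sin δ ≈ 0.943, b = sin(fδ)/sin δ ≈ 0.943.
p = a·p₁ + b·p₂ ≈ (-0.552, 0.521, 0.651); φ = arcsin(p_z) ≈ 40.62°, λ = atan2(p_y, p_x) ≈ 136.65°.

≈ 40.6°N, 136.6°E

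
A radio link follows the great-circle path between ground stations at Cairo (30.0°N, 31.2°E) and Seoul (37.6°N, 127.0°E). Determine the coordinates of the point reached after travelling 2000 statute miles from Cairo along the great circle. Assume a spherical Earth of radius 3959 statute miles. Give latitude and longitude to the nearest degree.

Write both endpoints as unit vectors p₁, p₂ with components (cos φ cos λ, cos φ sin λ, sin φ).
The central angle between the endpoints is δ = arccos(p₁·p₂) ≈ 1.333 rad (76.4°). The total great-circle distance is δ·R ≈ 1.333 × 3959 ≈ 5277 mi, so the target fraction is f = 2000/5277 ≈ 0.379.
Interpolate at f ≈ 0.379 with slerp weights a = sin((1−f)δ)/sin δ ≈ 0.758, b = sin(fδ)/sin δ ≈ 0.498.
p = a·p₁ + b·p₂ ≈ (0.324, 0.655, 0.683); φ = arcsin(p_z) ≈ 43.05°, λ = atan2(p_y, p_x) ≈ 63.69°.

≈ 43°N, 64°E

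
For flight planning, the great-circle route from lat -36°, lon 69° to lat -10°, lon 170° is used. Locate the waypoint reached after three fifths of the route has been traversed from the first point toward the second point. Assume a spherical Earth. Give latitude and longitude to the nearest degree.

≈ lat -30°, lon 136°

The haversine formula gives a central angle δ ≈ 1.621 rad (92.9°) between the endpoints.
Interpolate at f = 3/5 with slerp weights a = sin((1−f)δ)/sin δ ≈ 0.605, b = sin(fδ)/sin δ ≈ 0.827.
p = a·p₁ + b·p₂ ≈ (-0.627, 0.598, -0.499); φ = arcsin(p_z) ≈ -29.94°, λ = atan2(p_y, p_x) ≈ 136.35°.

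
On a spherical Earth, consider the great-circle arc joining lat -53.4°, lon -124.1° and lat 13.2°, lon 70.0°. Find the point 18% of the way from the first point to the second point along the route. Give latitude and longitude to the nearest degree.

Write both endpoints as unit vectors p₁, p₂ with components (cos φ cos λ, cos φ sin λ, sin φ).
The central angle between the endpoints is δ = arccos(p₁·p₂) ≈ 2.413 rad (138.3°).
Interpolate at f = 0.18 with slerp weights a = sin((1−f)δ)/sin δ ≈ 1.379, b = sin(fδ)/sin δ ≈ 0.632.
p = a·p₁ + b·p₂ ≈ (-0.250, -0.102, -0.963); φ = arcsin(p_z) ≈ -74.30°, λ = atan2(p_y, p_x) ≈ -157.77°.

≈ lat -74°, lon -158°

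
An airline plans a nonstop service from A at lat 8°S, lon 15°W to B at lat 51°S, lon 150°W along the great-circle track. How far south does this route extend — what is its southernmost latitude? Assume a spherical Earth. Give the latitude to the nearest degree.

≈ 62°S

The great circle lies in the plane with unit normal n̂ = (p₁ × p₂)/|p₁ × p₂|.
Here n̂_z ≈ -0.467; the vertex latitude is φ_max = arccos|n̂_z| ≈ 62.1°.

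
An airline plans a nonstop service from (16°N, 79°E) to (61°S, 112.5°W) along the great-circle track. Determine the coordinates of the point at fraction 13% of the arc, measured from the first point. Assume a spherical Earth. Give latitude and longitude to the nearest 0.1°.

≈ (1.3°S, 81.3°E)

Write both endpoints as unit vectors p₁, p₂ with components (cos φ cos λ, cos φ sin λ, sin φ).
The central angle between the endpoints is δ = arccos(p₁·p₂) ≈ 2.343 rad (134.2°).
Interpolate at f = 0.13 with slerp weights a = sin((1−f)δ)/sin δ ≈ 1.246, b = sin(fδ)/sin δ ≈ 0.419.
p = a·p₁ + b·p₂ ≈ (0.151, 0.988, -0.023); φ = arcsin(p_z) ≈ -1.30°, λ = atan2(p_y, p_x) ≈ 81.32°.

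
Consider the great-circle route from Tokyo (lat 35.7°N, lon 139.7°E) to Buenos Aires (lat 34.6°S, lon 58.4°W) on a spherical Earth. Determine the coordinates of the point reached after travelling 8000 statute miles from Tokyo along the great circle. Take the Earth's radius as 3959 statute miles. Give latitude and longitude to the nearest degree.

Convert each endpoint to a unit vector on the sphere (x = cos φ cos λ, y = cos φ sin λ, z = sin φ).
The central angle between the endpoints is δ = arccos(p₁·p₂) ≈ 2.883 rad (165.2°). The total great-circle distance is δ·R ≈ 2.883 × 3959 ≈ 11414 mi, so the target fraction is f = 8000/11414 ≈ 0.701.
Interpolate at f ≈ 0.701 with slerp weights a = sin((1−f)δ)/sin δ ≈ 2.969, b = sin(fδ)/sin δ ≈ 3.521.
p = a·p₁ + b·p₂ ≈ (-0.320, -0.909, -0.267); φ = arcsin(p_z) ≈ -15.48°, λ = atan2(p_y, p_x) ≈ -109.40°.

≈ lat 15°S, lon 109°W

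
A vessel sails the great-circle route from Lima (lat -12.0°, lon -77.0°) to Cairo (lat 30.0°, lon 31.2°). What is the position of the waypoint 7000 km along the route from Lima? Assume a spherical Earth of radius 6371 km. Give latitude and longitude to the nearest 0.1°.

Convert each endpoint to a unit vector on the sphere (x = cos φ cos λ, y = cos φ sin λ, z = sin φ).
The central angle between the endpoints is δ = arccos(p₁·p₂) ≈ 1.948 rad (111.6°). The total great-circle distance is δ·R ≈ 1.948 × 6371 ≈ 12412 km, so the target fraction is f = 7000/12412 ≈ 0.564.
Interpolate at f ≈ 0.564 with slerp weights a = sin((1−f)δ)/sin δ ≈ 0.808, b = sin(fδ)/sin δ ≈ 0.958.
p = a·p₁ + b·p₂ ≈ (0.887, -0.340, 0.311); φ = arcsin(p_z) ≈ 18.12°, λ = atan2(p_y, p_x) ≈ -20.97°.

≈ lat 18.1°, lon -21.0°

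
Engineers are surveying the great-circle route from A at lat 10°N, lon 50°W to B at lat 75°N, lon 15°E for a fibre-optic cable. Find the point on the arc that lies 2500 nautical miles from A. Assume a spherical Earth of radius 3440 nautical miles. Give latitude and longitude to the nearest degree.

≈ lat 50°N, lon 35°W

Write both endpoints as unit vectors p₁, p₂ with components (cos φ cos λ, cos φ sin λ, sin φ).
The central angle between the endpoints is δ = arccos(p₁·p₂) ≈ 1.292 rad (74.0°). The total great-circle distance is δ·R ≈ 1.292 × 3440 ≈ 4444 nmi, so the target fraction is f = 2500/4444 ≈ 0.563.
Interpolate at f ≈ 0.563 with slerp weights a = sin((1−f)δ)/sin δ ≈ 0.557, b = sin(fδ)/sin δ ≈ 0.691.
p = a·p₁ + b·p₂ ≈ (0.525, -0.374, 0.764); φ = arcsin(p_z) ≈ 49.85°, λ = atan2(p_y, p_x) ≈ -35.44°.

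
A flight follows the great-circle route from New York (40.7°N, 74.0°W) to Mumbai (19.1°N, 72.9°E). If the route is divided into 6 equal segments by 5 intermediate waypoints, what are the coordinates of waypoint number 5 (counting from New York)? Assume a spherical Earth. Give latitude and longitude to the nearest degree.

≈ 36°N, 63°E

Write both endpoints as unit vectors p₁, p₂ with components (cos φ cos λ, cos φ sin λ, sin φ).
The central angle between the endpoints is δ = arccos(p₁·p₂) ≈ 1.968 rad (112.8°).
Interpolate at f = 5/6 with slerp weights a = sin((1−f)δ)/sin δ ≈ 0.349, b = sin(fδ)/sin δ ≈ 1.082.
p = a·p₁ + b·p₂ ≈ (0.374, 0.722, 0.582); φ = arcsin(p_z) ≈ 35.58°, λ = atan2(p_y, p_x) ≈ 62.66°.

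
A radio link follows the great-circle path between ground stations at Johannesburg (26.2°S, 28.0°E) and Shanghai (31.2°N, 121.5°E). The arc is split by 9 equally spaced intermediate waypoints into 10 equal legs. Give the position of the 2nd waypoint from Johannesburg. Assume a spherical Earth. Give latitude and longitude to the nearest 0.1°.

≈ 15.2°S, 47.4°E

Write both endpoints as unit vectors p₁, p₂ with components (cos φ cos λ, cos φ sin λ, sin φ).
The central angle between the endpoints is δ = arccos(p₁·p₂) ≈ 1.850 rad (106.0°).
Interpolate at f = 2/10 with slerp weights a = sin((1−f)δ)/sin δ ≈ 1.036, b = sin(fδ)/sin δ ≈ 0.376.
p = a·p₁ + b·p₂ ≈ (0.653, 0.711, -0.263); φ = arcsin(p_z) ≈ -15.22°, λ = atan2(p_y, p_x) ≈ 47.44°.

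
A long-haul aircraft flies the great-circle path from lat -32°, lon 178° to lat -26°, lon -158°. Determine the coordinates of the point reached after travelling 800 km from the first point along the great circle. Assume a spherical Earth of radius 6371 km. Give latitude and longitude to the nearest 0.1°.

From cos δ = sin φ₁ sin φ₂ + cos φ₁ cos φ₂ cos Δλ, the central angle is δ ≈ 0.380 rad (21.8°). The total great-circle distance is δ·R ≈ 0.380 × 6371 ≈ 2422 km, so the target fraction is f = 800/2422 ≈ 0.330.
Interpolate at f ≈ 0.330 with slerp weights a = sin((1−f)δ)/sin δ ≈ 0.679, b = sin(fδ)/sin δ ≈ 0.338.
p = a·p₁ + b·p₂ ≈ (-0.856, -0.094, -0.508); φ = arcsin(p_z) ≈ -30.50°, λ = atan2(p_y, p_x) ≈ -173.77°.

≈ lat -30.5°, lon -173.8°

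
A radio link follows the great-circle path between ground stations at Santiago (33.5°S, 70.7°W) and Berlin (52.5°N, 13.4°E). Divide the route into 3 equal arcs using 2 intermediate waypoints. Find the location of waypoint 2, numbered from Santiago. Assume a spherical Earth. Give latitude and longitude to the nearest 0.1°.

Convert each endpoint to a unit vector on the sphere (x = cos φ cos λ, y = cos φ sin λ, z = sin φ).
The central angle between the endpoints is δ = arccos(p₁·p₂) ≈ 1.967 rad (112.7°).
Interpolate at f = 2/3 with slerp weights a = sin((1−f)δ)/sin δ ≈ 0.661, b = sin(fδ)/sin δ ≈ 1.048.
p = a·p₁ + b·p₂ ≈ (0.802, -0.372, 0.466); φ = arcsin(p_z) ≈ 27.80°, λ = atan2(p_y, p_x) ≈ -24.89°.

≈ 27.8°N, 24.9°W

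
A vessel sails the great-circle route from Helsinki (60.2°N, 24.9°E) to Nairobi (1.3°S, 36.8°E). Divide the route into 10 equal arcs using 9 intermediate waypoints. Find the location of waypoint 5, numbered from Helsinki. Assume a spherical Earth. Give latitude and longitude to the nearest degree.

The haversine formula gives a central angle δ ≈ 1.085 rad (62.2°) between the endpoints.
Interpolate at f = 5/10 with slerp weights a = sin((1−f)δ)/sin δ ≈ 0.584, b = sin(fδ)/sin δ ≈ 0.584.
p = a·p₁ + b·p₂ ≈ (0.731, 0.472, 0.493); φ = arcsin(p_z) ≈ 29.57°, λ = atan2(p_y, p_x) ≈ 32.86°.

≈ 30°N, 33°E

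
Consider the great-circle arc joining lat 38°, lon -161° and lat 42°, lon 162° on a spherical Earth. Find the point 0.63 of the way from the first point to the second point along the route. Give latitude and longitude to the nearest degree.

Convert each endpoint to a unit vector on the sphere (x = cos φ cos λ, y = cos φ sin λ, z = sin φ).
The central angle between the endpoints is δ = arccos(p₁·p₂) ≈ 0.496 rad (28.4°).
Interpolate at f = 0.63 with slerp weights a = sin((1−f)δ)/sin δ ≈ 0.383, b = sin(fδ)/sin δ ≈ 0.646.
p = a·p₁ + b·p₂ ≈ (-0.742, 0.050, 0.668); φ = arcsin(p_z) ≈ 41.93°, λ = atan2(p_y, p_x) ≈ 176.15°.

≈ lat 42°, lon 176°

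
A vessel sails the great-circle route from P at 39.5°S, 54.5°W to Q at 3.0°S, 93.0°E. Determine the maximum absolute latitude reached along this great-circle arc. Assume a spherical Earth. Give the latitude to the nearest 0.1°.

The great circle lies in the plane with unit normal n̂ = (p₁ × p₂)/|p₁ × p₂|.
Here n̂_z ≈ +0.526; the vertex latitude is φ_max = arccos|n̂_z| ≈ 58.3°.

≈ 58.3°S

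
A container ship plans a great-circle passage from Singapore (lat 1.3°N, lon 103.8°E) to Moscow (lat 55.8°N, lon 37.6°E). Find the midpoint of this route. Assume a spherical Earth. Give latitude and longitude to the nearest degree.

≈ lat 33°N, lon 81°E

Convert each endpoint to a unit vector on the sphere (x = cos φ cos λ, y = cos φ sin λ, z = sin φ).
The central angle between the endpoints is δ = arccos(p₁·p₂) ≈ 1.323 rad (75.8°).
Interpolate at f = 1/2 with slerp weights a = sin((1−f)δ)/sin δ ≈ 0.634, b = sin(fδ)/sin δ ≈ 0.634.
p = a·p₁ + b·p₂ ≈ (0.131, 0.832, 0.538); φ = arcsin(p_z) ≈ 32.58°, λ = atan2(p_y, p_x) ≈ 81.05°.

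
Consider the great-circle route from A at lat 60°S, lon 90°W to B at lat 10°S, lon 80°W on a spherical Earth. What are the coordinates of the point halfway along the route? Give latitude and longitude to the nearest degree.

Convert each endpoint to a unit vector on the sphere (x = cos φ cos λ, y = cos φ sin λ, z = sin φ).
The central angle between the endpoints is δ = arccos(p₁·p₂) ≈ 0.882 rad (50.6°).
Interpolate at f = 1/2 with slerp weights a = sin((1−f)δ)/sin δ ≈ 0.553, b = sin(fδ)/sin δ ≈ 0.553.
p = a·p₁ + b·p₂ ≈ (0.095, -0.813, -0.575); φ = arcsin(p_z) ≈ -35.09°, λ = atan2(p_y, p_x) ≈ -83.36°.

≈ lat 35°S, lon 83°W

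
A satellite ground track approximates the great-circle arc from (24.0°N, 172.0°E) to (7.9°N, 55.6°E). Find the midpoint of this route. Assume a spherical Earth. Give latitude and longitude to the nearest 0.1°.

≈ (28.4°N, 110.1°E)

Convert each endpoint to a unit vector on the sphere (x = cos φ cos λ, y = cos φ sin λ, z = sin φ).
The central angle between the endpoints is δ = arccos(p₁·p₂) ≈ 1.925 rad (110.3°).
Interpolate at f = 1/2 with slerp weights a = sin((1−f)δ)/sin δ ≈ 0.875, b = sin(fδ)/sin δ ≈ 0.875.
p = a·p₁ + b·p₂ ≈ (-0.302, 0.826, 0.476); φ = arcsin(p_z) ≈ 28.42°, λ = atan2(p_y, p_x) ≈ 110.07°.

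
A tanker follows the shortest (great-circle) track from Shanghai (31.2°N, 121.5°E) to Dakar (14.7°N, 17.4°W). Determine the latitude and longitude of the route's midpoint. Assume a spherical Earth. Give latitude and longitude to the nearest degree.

≈ 50°N, 43°E

Write both endpoints as unit vectors p₁, p₂ with components (cos φ cos λ, cos φ sin λ, sin φ).
The central angle between the endpoints is δ = arccos(p₁·p₂) ≈ 2.085 rad (119.5°).
Interpolate at f = 1/2 with slerp weights a = sin((1−f)δ)/sin δ ≈ 0.992, b = sin(fδ)/sin δ ≈ 0.992.
p = a·p₁ + b·p₂ ≈ (0.472, 0.437, 0.766); φ = arcsin(p_z) ≈ 49.97°, λ = atan2(p_y, p_x) ≈ 42.75°.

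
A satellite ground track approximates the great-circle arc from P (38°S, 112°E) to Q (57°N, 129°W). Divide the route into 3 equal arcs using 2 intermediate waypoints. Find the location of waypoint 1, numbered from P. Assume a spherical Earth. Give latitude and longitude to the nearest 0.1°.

Write both endpoints as unit vectors p₁, p₂ with components (cos φ cos λ, cos φ sin λ, sin φ).
The central angle between the endpoints is δ = arccos(p₁·p₂) ≈ 2.381 rad (136.4°).
Interpolate at f = 1/3 with slerp weights a = sin((1−f)δ)/sin δ ≈ 1.450, b = sin(fδ)/sin δ ≈ 1.034.
p = a·p₁ + b·p₂ ≈ (-0.783, 0.622, -0.026); φ = arcsin(p_z) ≈ -1.47°, λ = atan2(p_y, p_x) ≈ 141.52°.

≈ (1.5°S, 141.5°E)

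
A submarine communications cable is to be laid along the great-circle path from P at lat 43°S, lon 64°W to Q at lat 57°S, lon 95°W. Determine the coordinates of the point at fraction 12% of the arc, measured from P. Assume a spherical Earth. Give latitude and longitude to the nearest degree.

≈ lat 45°S, lon 67°W

Convert each endpoint to a unit vector on the sphere (x = cos φ cos λ, y = cos φ sin λ, z = sin φ).
The central angle between the endpoints is δ = arccos(p₁·p₂) ≈ 0.419 rad (24.0°).
Interpolate at f = 0.12 with slerp weights a = sin((1−f)δ)/sin δ ≈ 0.886, b = sin(fδ)/sin δ ≈ 0.124.
p = a·p₁ + b·p₂ ≈ (0.278, -0.649, -0.708); φ = arcsin(p_z) ≈ -45.06°, λ = atan2(p_y, p_x) ≈ -66.81°.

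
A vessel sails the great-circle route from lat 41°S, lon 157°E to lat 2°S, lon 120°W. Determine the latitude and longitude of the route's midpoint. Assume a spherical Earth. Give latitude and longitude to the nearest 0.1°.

Write both endpoints as unit vectors p₁, p₂ with components (cos φ cos λ, cos φ sin λ, sin φ).
The central angle between the endpoints is δ = arccos(p₁·p₂) ≈ 1.456 rad (83.4°).
Interpolate at f = 1/2 with slerp weights a = sin((1−f)δ)/sin δ ≈ 0.670, b = sin(fδ)/sin δ ≈ 0.670.
p = a·p₁ + b·p₂ ≈ (-0.800, -0.382, -0.463); φ = arcsin(p_z) ≈ -27.56°, λ = atan2(p_y, p_x) ≈ -154.46°.

≈ lat 27.6°S, lon 154.5°W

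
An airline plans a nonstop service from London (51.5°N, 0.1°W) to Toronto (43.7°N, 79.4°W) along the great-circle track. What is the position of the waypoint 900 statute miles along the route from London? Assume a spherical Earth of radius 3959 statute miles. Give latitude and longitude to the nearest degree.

≈ 55°N, 21°W

Convert each endpoint to a unit vector on the sphere (x = cos φ cos λ, y = cos φ sin λ, z = sin φ).
The central angle between the endpoints is δ = arccos(p₁·p₂) ≈ 0.897 rad (51.4°). The total great-circle distance is δ·R ≈ 0.897 × 3959 ≈ 3550 mi, so the target fraction is f = 900/3550 ≈ 0.254.
Interpolate at f ≈ 0.254 with slerp weights a = sin((1−f)δ)/sin δ ≈ 0.794, b = sin(fδ)/sin δ ≈ 0.288.
p = a·p₁ + b·p₂ ≈ (0.533, -0.206, 0.821); φ = arcsin(p_z) ≈ 55.17°, λ = atan2(p_y, p_x) ≈ -21.13°.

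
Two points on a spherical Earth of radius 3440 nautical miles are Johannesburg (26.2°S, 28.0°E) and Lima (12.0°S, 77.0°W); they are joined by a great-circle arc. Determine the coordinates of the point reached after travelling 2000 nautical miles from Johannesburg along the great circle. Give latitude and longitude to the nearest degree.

≈ 31°S, 10°W

Write both endpoints as unit vectors p₁, p₂ with components (cos φ cos λ, cos φ sin λ, sin φ).
The central angle between the endpoints is δ = arccos(p₁·p₂) ≈ 1.707 rad (97.8°). The total great-circle distance is δ·R ≈ 1.707 × 3440 ≈ 5871 nmi, so the target fraction is f = 2000/5871 ≈ 0.341.
Interpolate at f ≈ 0.341 with slerp weights a = sin((1−f)δ)/sin δ ≈ 0.911, b = sin(fδ)/sin δ ≈ 0.554.
p = a·p₁ + b·p₂ ≈ (0.843, -0.145, -0.517); φ = arcsin(p_z) ≈ -31.15°, λ = atan2(p_y, p_x) ≈ -9.73°.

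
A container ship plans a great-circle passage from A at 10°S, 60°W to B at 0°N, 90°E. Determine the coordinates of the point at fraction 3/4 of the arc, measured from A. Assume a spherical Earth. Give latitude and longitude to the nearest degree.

≈ 12°S, 54°E

Convert each endpoint to a unit vector on the sphere (x = cos φ cos λ, y = cos φ sin λ, z = sin φ).
The central angle between the endpoints is δ = arccos(p₁·p₂) ≈ 2.592 rad (148.5°).
Interpolate at f = 3/4 with slerp weights a = sin((1−f)δ)/sin δ ≈ 1.156, b = sin(fδ)/sin δ ≈ 1.783.
p = a·p₁ + b·p₂ ≈ (0.569, 0.797, -0.201); φ = arcsin(p_z) ≈ -11.58°, λ = atan2(p_y, p_x) ≈ 54.47°.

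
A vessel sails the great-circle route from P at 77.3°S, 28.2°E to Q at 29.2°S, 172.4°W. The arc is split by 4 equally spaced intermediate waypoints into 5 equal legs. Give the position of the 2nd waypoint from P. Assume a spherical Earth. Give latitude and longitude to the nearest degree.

Convert each endpoint to a unit vector on the sphere (x = cos φ cos λ, y = cos φ sin λ, z = sin φ).
The central angle between the endpoints is δ = arccos(p₁·p₂) ≈ 1.270 rad (72.8°).
Interpolate at f = 2/5 with slerp weights a = sin((1−f)δ)/sin δ ≈ 0.723, b = sin(fδ)/sin δ ≈ 0.509.
p = a·p₁ + b·p₂ ≈ (-0.301, 0.016, -0.954); φ = arcsin(p_z) ≈ -72.48°, λ = atan2(p_y, p_x) ≈ 176.90°.

≈ 72°S, 177°E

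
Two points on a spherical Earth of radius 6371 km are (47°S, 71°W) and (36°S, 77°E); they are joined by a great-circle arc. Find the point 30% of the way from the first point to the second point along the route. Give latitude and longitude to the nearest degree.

Convert each endpoint to a unit vector on the sphere (x = cos φ cos λ, y = cos φ sin λ, z = sin φ).
The central angle between the endpoints is δ = arccos(p₁·p₂) ≈ 1.609 rad (92.2°).
Interpolate at f = 0.30 with slerp weights a = sin((1−f)δ)/sin δ ≈ 0.903, b = sin(fδ)/sin δ ≈ 0.464.
p = a·p₁ + b·p₂ ≈ (0.285, -0.216, -0.934); φ = arcsin(p_z) ≈ -69.02°, λ = atan2(p_y, p_x) ≈ -37.20°.

≈ (69°S, 37°W)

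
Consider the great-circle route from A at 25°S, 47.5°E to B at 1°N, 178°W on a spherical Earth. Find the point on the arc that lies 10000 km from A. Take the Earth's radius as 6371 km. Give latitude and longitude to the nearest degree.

≈ 19°S, 147°E

Write both endpoints as unit vectors p₁, p₂ with components (cos φ cos λ, cos φ sin λ, sin φ).
The central angle between the endpoints is δ = arccos(p₁·p₂) ≈ 2.269 rad (130.0°). The total great-circle distance is δ·R ≈ 2.269 × 6371 ≈ 14453 km, so the target fraction is f = 10000/14453 ≈ 0.692.
Interpolate at f ≈ 0.692 with slerp weights a = sin((1−f)δ)/sin δ ≈ 0.840, b = sin(fδ)/sin δ ≈ 1.305.
p = a·p₁ + b·p₂ ≈ (-0.790, 0.516, -0.332); φ = arcsin(p_z) ≈ -19.40°, λ = atan2(p_y, p_x) ≈ 146.87°.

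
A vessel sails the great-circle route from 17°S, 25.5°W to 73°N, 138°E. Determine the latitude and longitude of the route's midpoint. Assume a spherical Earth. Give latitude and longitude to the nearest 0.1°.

≈ 44.3°N, 18.5°W

Convert each endpoint to a unit vector on the sphere (x = cos φ cos λ, y = cos φ sin λ, z = sin φ).
The central angle between the endpoints is δ = arccos(p₁·p₂) ≈ 2.150 rad (123.2°).
Interpolate at f = 1/2 with slerp weights a = sin((1−f)δ)/sin δ ≈ 1.051, b = sin(fδ)/sin δ ≈ 1.051.
p = a·p₁ + b·p₂ ≈ (0.679, -0.227, 0.698); φ = arcsin(p_z) ≈ 44.27°, λ = atan2(p_y, p_x) ≈ -18.50°.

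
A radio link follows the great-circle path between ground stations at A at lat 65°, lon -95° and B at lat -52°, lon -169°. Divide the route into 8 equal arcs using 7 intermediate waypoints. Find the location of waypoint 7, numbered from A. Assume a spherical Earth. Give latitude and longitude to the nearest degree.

The haversine formula gives a central angle δ ≈ 2.269 rad (130.0°) between the endpoints.
Interpolate at f = 7/8 with slerp weights a = sin((1−f)δ)/sin δ ≈ 0.365, b = sin(fδ)/sin δ ≈ 1.195.
p = a·p₁ + b·p₂ ≈ (-0.735, -0.294, -0.610); φ = arcsin(p_z) ≈ -37.62°, λ = atan2(p_y, p_x) ≈ -158.21°.

≈ lat -38°, lon -158°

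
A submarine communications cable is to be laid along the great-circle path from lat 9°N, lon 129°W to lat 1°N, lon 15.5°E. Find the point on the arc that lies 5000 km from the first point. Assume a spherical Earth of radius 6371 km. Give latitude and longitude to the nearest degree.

Write both endpoints as unit vectors p₁, p₂ with components (cos φ cos λ, cos φ sin λ, sin φ).
The central angle between the endpoints is δ = arccos(p₁·p₂) ≈ 2.500 rad (143.2°). The total great-circle distance is δ·R ≈ 2.500 × 6371 ≈ 15929 km, so the target fraction is f = 5000/15929 ≈ 0.314.
Interpolate at f ≈ 0.314 with slerp weights a = sin((1−f)δ)/sin δ ≈ 1.654, b = sin(fδ)/sin δ ≈ 1.181.
p = a·p₁ + b·p₂ ≈ (0.110, -0.954, 0.279); φ = arcsin(p_z) ≈ 16.22°, λ = atan2(p_y, p_x) ≈ -83.42°.

≈ lat 16°N, lon 83°W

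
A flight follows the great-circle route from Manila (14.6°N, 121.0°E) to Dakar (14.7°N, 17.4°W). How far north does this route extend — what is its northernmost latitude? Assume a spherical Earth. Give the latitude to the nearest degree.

The great circle lies in the plane with unit normal n̂ = (p₁ × p₂)/|p₁ × p₂|.
Here n̂_z ≈ -0.805; the vertex latitude is φ_max = arccos|n̂_z| ≈ 36.4°.
Check via Clairaut: cos φ_max = |cos φ₁| · sin C = cos(14.6°)·sin(56.3°) ≈ 0.805, again giving ≈ 36.4°.

≈ 36°N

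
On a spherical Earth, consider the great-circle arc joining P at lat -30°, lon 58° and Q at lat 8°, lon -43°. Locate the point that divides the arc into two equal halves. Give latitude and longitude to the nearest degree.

≈ lat -17°, lon 3°

From cos δ = sin φ₁ sin φ₂ + cos φ₁ cos φ₂ cos Δλ, the central angle is δ ≈ 1.806 rad (103.5°).
Interpolate at f = 1/2 with slerp weights a = sin((1−f)δ)/sin δ ≈ 0.808, b = sin(fδ)/sin δ ≈ 0.808.
p = a·p₁ + b·p₂ ≈ (0.955, 0.048, -0.291); φ = arcsin(p_z) ≈ -16.94°, λ = atan2(p_y, p_x) ≈ 2.86°.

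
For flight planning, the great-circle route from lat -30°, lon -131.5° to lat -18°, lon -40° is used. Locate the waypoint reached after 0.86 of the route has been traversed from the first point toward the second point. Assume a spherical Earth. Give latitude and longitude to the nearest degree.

≈ lat -23°, lon -51°

The haversine formula gives a central angle δ ≈ 1.437 rad (82.4°) between the endpoints.
Interpolate at f = 0.86 with slerp weights a = sin((1−f)δ)/sin δ ≈ 0.202, b = sin(fδ)/sin δ ≈ 0.953.
p = a·p₁ + b·p₂ ≈ (0.579, -0.713, -0.395); φ = arcsin(p_z) ≈ -23.29°, λ = atan2(p_y, p_x) ≈ -50.96°.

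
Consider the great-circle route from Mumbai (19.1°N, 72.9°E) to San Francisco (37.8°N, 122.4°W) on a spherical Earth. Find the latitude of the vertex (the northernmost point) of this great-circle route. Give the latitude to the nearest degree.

≈ 77°N

The great circle lies in the plane with unit normal n̂ = (p₁ × p₂)/|p₁ × p₂|.
Here n̂_z ≈ +0.231; the vertex latitude is φ_max = arccos|n̂_z| ≈ 76.7°.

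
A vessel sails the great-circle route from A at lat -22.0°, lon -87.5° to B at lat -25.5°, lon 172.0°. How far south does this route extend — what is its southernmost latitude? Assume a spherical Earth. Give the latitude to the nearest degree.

The great circle lies in the plane with unit normal n̂ = (p₁ × p₂)/|p₁ × p₂|.
Here n̂_z ≈ -0.823; the vertex latitude is φ_max = arccos|n̂_z| ≈ 34.6°.
Check via Clairaut: cos φ_max = |cos φ₁| · sin C = cos(22.0°)·sin(117.4°) ≈ 0.823, again giving ≈ 34.6°.

≈ -35°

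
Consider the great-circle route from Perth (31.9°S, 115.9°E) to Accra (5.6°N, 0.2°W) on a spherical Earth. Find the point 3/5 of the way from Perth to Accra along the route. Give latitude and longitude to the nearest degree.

≈ 19°S, 40°E

Write both endpoints as unit vectors p₁, p₂ with components (cos φ cos λ, cos φ sin λ, sin φ).
The central angle between the endpoints is δ = arccos(p₁·p₂) ≈ 2.008 rad (115.0°).
Interpolate at f = 3/5 with slerp weights a = sin((1−f)δ)/sin δ ≈ 0.794, b = sin(fδ)/sin δ ≈ 1.031.
p = a·p₁ + b·p₂ ≈ (0.731, 0.603, -0.319); φ = arcsin(p_z) ≈ -18.61°, λ = atan2(p_y, p_x) ≈ 39.51°.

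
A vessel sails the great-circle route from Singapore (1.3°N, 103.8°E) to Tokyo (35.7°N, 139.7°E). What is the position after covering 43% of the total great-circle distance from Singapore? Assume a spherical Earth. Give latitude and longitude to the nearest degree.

≈ (17°N, 117°E)

Write both endpoints as unit vectors p₁, p₂ with components (cos φ cos λ, cos φ sin λ, sin φ).
The central angle between the endpoints is δ = arccos(p₁·p₂) ≈ 0.835 rad (47.9°).
Interpolate at f = 0.43 with slerp weights a = sin((1−f)δ)/sin δ ≈ 0.618, b = sin(fδ)/sin δ ≈ 0.474.
p = a·p₁ + b·p₂ ≈ (-0.441, 0.849, 0.291); φ = arcsin(p_z) ≈ 16.90°, λ = atan2(p_y, p_x) ≈ 117.45°.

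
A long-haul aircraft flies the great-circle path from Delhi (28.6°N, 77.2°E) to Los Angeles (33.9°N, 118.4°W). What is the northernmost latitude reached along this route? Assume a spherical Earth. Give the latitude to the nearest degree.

The great circle lies in the plane with unit normal n̂ = (p₁ × p₂)/|p₁ × p₂|.
Here n̂_z ≈ +0.218; the vertex latitude is φ_max = arccos|n̂_z| ≈ 77.4°.
Check via Clairaut: cos φ_max = |cos φ₁| · sin C = cos(28.6°)·sin(14.4°) ≈ 0.218, again giving ≈ 77.4°.

≈ 77°N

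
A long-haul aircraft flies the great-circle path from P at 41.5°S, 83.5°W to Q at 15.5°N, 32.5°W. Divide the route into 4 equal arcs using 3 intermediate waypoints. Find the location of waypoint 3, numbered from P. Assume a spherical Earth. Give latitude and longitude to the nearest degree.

Convert each endpoint to a unit vector on the sphere (x = cos φ cos λ, y = cos φ sin λ, z = sin φ).
The central angle between the endpoints is δ = arccos(p₁·p₂) ≈ 1.290 rad (73.9°).
Interpolate at f = 3/4 with slerp weights a = sin((1−f)δ)/sin δ ≈ 0.330, b = sin(fδ)/sin δ ≈ 0.857.
p = a·p₁ + b·p₂ ≈ (0.724, -0.689, 0.010); φ = arcsin(p_z) ≈ 0.60°, λ = atan2(p_y, p_x) ≈ -43.57°.

≈ 1°N, 44°W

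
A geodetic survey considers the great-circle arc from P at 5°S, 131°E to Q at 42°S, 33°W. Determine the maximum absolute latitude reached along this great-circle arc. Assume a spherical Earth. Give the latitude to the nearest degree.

≈ 74°S

The great circle lies in the plane with unit normal n̂ = (p₁ × p₂)/|p₁ × p₂|.
Here n̂_z ≈ -0.270; the vertex latitude is φ_max = arccos|n̂_z| ≈ 74.4°.
Check via Clairaut: cos φ_max = |cos φ₁| · sin C = cos(5.0°)·sin(164.3°) ≈ 0.270, again giving ≈ 74.4°.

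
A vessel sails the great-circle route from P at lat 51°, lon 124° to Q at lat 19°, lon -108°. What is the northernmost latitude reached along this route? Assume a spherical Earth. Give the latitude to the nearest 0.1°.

The great circle lies in the plane with unit normal n̂ = (p₁ × p₂)/|p₁ × p₂|.
Here n̂_z ≈ +0.472; the vertex latitude is φ_max = arccos|n̂_z| ≈ 61.8°.

≈ 61.8°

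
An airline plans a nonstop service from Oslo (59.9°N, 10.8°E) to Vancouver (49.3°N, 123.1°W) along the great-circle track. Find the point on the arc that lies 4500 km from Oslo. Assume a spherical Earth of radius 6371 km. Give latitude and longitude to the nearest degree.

≈ (69°N, 95°W)

Convert each endpoint to a unit vector on the sphere (x = cos φ cos λ, y = cos φ sin λ, z = sin φ).
The central angle between the endpoints is δ = arccos(p₁·p₂) ≈ 1.127 rad (64.6°). The total great-circle distance is δ·R ≈ 1.127 × 6371 ≈ 7182 km, so the target fraction is f = 4500/7182 ≈ 0.627.
Interpolate at f ≈ 0.627 with slerp weights a = sin((1−f)δ)/sin δ ≈ 0.452, b = sin(fδ)/sin δ ≈ 0.719.
p = a·p₁ + b·p₂ ≈ (-0.033, -0.350, 0.936); φ = arcsin(p_z) ≈ 69.42°, λ = atan2(p_y, p_x) ≈ -95.39°.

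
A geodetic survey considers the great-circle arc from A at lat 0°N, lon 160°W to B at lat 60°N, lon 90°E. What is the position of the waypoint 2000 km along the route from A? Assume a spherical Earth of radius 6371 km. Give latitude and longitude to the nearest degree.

≈ lat 16°N, lon 169°W

From cos δ = sin φ₁ sin φ₂ + cos φ₁ cos φ₂ cos Δλ, the central angle is δ ≈ 1.743 rad (99.8°). The total great-circle distance is δ·R ≈ 1.743 × 6371 ≈ 11102 km, so the target fraction is f = 2000/11102 ≈ 0.180.
Interpolate at f ≈ 0.180 with slerp weights a = sin((1−f)δ)/sin δ ≈ 1.005, b = sin(fδ)/sin δ ≈ 0.313.
p = a·p₁ + b·p₂ ≈ (-0.944, -0.187, 0.271); φ = arcsin(p_z) ≈ 15.75°, λ = atan2(p_y, p_x) ≈ -168.80°.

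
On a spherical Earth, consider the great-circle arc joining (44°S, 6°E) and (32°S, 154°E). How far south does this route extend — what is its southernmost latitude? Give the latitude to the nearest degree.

The great circle lies in the plane with unit normal n̂ = (p₁ × p₂)/|p₁ × p₂|.
Here n̂_z ≈ +0.327; the vertex latitude is φ_max = arccos|n̂_z| ≈ 70.9°.

≈ 71°S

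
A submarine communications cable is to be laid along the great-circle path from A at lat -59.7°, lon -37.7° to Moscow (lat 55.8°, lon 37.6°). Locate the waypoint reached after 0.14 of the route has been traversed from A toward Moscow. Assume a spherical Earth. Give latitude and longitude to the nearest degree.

Write both endpoints as unit vectors p₁, p₂ with components (cos φ cos λ, cos φ sin λ, sin φ).
The central angle between the endpoints is δ = arccos(p₁·p₂) ≈ 2.268 rad (130.0°).
Interpolate at f = 0.14 with slerp weights a = sin((1−f)δ)/sin δ ≈ 1.212, b = sin(fδ)/sin δ ≈ 0.407.
p = a·p₁ + b·p₂ ≈ (0.665, -0.234, -0.709); φ = arcsin(p_z) ≈ -45.17°, λ = atan2(p_y, p_x) ≈ -19.39°.

≈ lat -45°, lon -19°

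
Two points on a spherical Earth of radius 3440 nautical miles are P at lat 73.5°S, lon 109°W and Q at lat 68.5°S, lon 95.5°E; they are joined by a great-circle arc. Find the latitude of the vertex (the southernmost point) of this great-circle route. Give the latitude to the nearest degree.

The great circle lies in the plane with unit normal n̂ = (p₁ × p₂)/|p₁ × p₂|.
Here n̂_z ≈ -0.072; the vertex latitude is φ_max = arccos|n̂_z| ≈ 85.9°.
Check via Clairaut: cos φ_max = |cos φ₁| · sin C = cos(73.5°)·sin(165.4°) ≈ 0.072, again giving ≈ 85.9°.

≈ 86°S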